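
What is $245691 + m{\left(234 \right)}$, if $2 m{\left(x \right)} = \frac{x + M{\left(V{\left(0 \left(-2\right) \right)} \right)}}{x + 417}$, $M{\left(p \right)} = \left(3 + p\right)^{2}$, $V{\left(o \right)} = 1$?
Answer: $\frac{159944966}{651} \approx 2.4569 \cdot 10^{5}$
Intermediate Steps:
$m{\left(x \right)} = \frac{16 + x}{2 \left(417 + x\right)}$ ($m{\left(x \right)} = \frac{\left(x + \left(3 + 1\right)^{2}\right) \frac{1}{x + 417}}{2} = \frac{\left(x + 4^{2}\right) \frac{1}{417 + x}}{2} = \frac{\left(x + 16\right) \frac{1}{417 + x}}{2} = \frac{\left(16 + x\right) \frac{1}{417 + x}}{2} = \frac{\frac{1}{417 + x} \left(16 + x\right)}{2} = \frac{16 + x}{2 \left(417 + x\right)}$)
$245691 + m{\left(234 \right)} = 245691 + \frac{16 + 234}{2 \left(417 + 234\right)} = 245691 + \frac{1}{2} \cdot \frac{1}{651} \cdot 250 = 245691 + \frac{125}{651} = \frac{159944966}{651}$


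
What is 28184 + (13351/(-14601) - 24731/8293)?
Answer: 3412218627938/121086093 ≈ 28180.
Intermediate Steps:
28184 + (13351/(-14601) - 24731/8293) = 28184 + (13351*(-1/14601) - 24731*1/8293) = 28184 + (-13351/14601 - 24731/8293) = 28184 - 471817174/121086093 = 3412218627938/121086093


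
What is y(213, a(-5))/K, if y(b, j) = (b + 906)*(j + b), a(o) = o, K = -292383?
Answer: -5968/7497 ≈ -0.79605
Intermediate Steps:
y(b, j) = (906 + b)*(b + j)
y(213, a(-5))/K = (213**2 + 906*213 + 906*(-5) + 213*(-5))/(-292383) = (45369 + 192978 - 4530 - 1065)*(-1/292383) = 232752*(-1/292383) = -5968/7497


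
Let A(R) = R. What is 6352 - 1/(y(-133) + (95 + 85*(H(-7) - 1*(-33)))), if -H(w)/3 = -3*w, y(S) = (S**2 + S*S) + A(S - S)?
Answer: 209126895/32923 ≈ 6352.0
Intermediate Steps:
y(S) = 2*S**2 (y(S) = (S**2 + S*S) + (S - S) = (S**2 + S**2) + 0 = 2*S**2 + 0 = 2*S**2)
H(w) = 9*w (H(w) = -(-9)*w = 9*w)
6352 - 1/(y(-133) + (95 + 85*(H(-7) - 1*(-33)))) = 6352 - 1/(2*(-133)**2 + (95 + 85*(9*(-7) - 1*(-33)))) = 6352 - 1/(2*17689 + (95 + 85*(-63 + 33))) = 6352 - 1/(35378 + (95 + 85*(-30))) = 6352 - 1/(35378 + (95 - 2550)) = 6352 - 1/(35378 - 2455) = 6352 - 1/32923 = 209126895/32923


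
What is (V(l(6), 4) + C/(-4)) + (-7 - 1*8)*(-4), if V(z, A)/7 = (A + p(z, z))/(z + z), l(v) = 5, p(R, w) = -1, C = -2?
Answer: 313/5 ≈ 62.600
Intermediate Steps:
V(z, A) = 7*(-1 + A)/(2*z) (V(z, A) = 7*((A - 1)/(z + z)) = 7*((-1 + A)/((2*z))) = 7*((-1 + A)*(1/(2*z))) = 7*((-1 + A)/(2*z)) = 7*(-1 + A)/(2*z))
(V(l(6), 4) + C/(-4)) + (-7 - 1*8)*(-4) = ((7/2)*(-1 + 4)/5 - 2/(-4)) + (-7 - 1*8)*(-4) = ((7/2)*(⅕)*3 - 2*(-¼)) + (-7 - 8)*(-4) = (21/10 + ½) - 15*(-4) = 13/5 + 60 = 313/5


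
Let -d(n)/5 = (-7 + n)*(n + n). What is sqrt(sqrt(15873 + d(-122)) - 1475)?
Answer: sqrt(-1475 + 9*I*sqrt(1747)) ≈ 4.8586 + 38.712*I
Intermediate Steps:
d(n) = -10*n*(-7 + n) (d(n) = -5*(-7 + n)*(n + n) = -5*(-7 + n)*2*n = -10*n*(-7 + n))
sqrt(sqrt(15873 + d(-122)) - 1475) = sqrt(sqrt(15873 + 10*(-122)*(7 - 1*(-122))) - 1475) = sqrt(sqrt(15873 + 10*(-122)*(7 + 122)) - 1475) = sqrt(sqrt(15873 + 10*(-122)*129) - 1475) = sqrt(sqrt(15873 - 157380) - 1475) = sqrt(sqrt(-141507) - 1475) = sqrt(9*I*sqrt(1747) - 1475) = sqrt(-1475 + 9*I*sqrt(1747))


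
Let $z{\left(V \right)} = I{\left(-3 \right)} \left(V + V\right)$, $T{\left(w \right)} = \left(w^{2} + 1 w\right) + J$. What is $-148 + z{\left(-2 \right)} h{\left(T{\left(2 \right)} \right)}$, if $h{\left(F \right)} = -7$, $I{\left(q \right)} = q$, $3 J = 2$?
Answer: $-232$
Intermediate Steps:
$J = \frac{2}{3}$ ($J = \frac{1}{3} \cdot 2 = \frac{2}{3} \approx 0.66667$)
$T{\left(w \right)} = \frac{2}{3} + w + w^{2}$ ($T{\left(w \right)} = \left(w^{2} + 1 w\right) + \frac{2}{3} = \left(w^{2} + w\right) + \frac{2}{3} = \left(w + w^{2}\right) + \frac{2}{3} = \frac{2}{3} + w + w^{2}$)
$z{\left(V \right)} = - 6 V$ ($z{\left(V \right)} = - 3 \left(V + V\right) = - 3 \cdot 2 V = - 6 V$)
$-148 + z{\left(-2 \right)} h{\left(T{\left(2 \right)} \right)} = -148 + \left(-6\right) \left(-2\right) \left(-7\right) = -148 + 12 \left(-7\right) = -148 - 84 = -232$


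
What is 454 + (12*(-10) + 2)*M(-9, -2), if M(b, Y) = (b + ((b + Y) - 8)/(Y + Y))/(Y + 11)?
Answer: 9175/18 ≈ 509.72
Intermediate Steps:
M(b, Y) = (b + (-8 + Y + b)/(2*Y))/(11 + Y) (M(b, Y) = (b + ((Y + b) - 8)/((2*Y)))/(11 + Y) = (b + (-8 + Y + b)*(1/(2*Y)))/(11 + Y) = (b + (-8 + Y + b)/(2*Y))/(11 + Y))
454 + (12*(-10) + 2)*M(-9, -2) = 454 + (12*(-10) + 2)*((1/2)*(-8 - 2 - 9 + 2*(-2)*(-9))/(-2*(11 - 2))) = 454 + (-120 + 2)*((1/2)*(-1/2)*(-8 - 2 - 9 + 36)/9) = 454 - 59*(-1)*17/(2*9) = 454 - 118*(-17/36) = 454 + 1003/18 = 9175/18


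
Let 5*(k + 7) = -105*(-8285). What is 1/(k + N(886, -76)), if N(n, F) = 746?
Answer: 1/174724 ≈ 5.7233e-6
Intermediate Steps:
k = 173978 (k = -7 + (-105*(-8285))/5 = -7 + (⅕)*869925 = -7 + 173985 = 173978)
1/(k + N(886, -76)) = 1/(173978 + 746) = 1/174724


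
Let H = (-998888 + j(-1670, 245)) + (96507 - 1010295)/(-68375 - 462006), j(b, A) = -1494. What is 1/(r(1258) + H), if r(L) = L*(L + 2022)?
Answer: 530381/1657896605686 ≈ 3.1991e-7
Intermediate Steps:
r(L) = L*(2022 + L)
H = -530582691754/530381 (H = (-998888 - 1494) + (96507 - 1010295)/(-68375 - 462006) = -1000382 - 913788/(-530381) = -1000382 - 913788*(-1/530381) = -1000382 + 913788/530381 = -530582691754/530381 ≈ -1.0004e+6)
1/(r(1258) + H) = 1/(1258*(2022 + 1258) - 530582691754/530381) = 1/(1258*3280 - 530582691754/530381) = 1/(4126240 - 530582691754/530381) = 1/(1657896605686/530381) = 530381/1657896605686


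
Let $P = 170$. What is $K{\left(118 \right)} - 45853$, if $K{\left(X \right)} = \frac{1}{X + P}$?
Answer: $- \frac{13205663}{288} \approx -45853.0$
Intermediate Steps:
$K{\left(X \right)} = \frac{1}{170 + X}$ ($K{\left(X \right)} = \frac{1}{X + 170} = \frac{1}{170 + X}$)
$K{\left(118 \right)} - 45853 = \frac{1}{170 + 118} - 45853 = \frac{1}{288} - 45853 = - \frac{13205663}{288}$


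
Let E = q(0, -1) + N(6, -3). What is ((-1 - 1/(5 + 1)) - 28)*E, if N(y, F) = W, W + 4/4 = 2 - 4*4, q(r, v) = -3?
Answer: 525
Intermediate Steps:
W = -15 (W = -1 + (2 - 4*4) = -1 + (2 - 16) = -1 - 14 = -15)
N(y, F) = -15
E = -18 (E = -3 - 15 = -18)
((-1 - 1/(5 + 1)) - 28)*E = ((-1 - 1/(5 + 1)) - 28)*(-18) = ((-1 - 1/6) - 28)*(-18) = ((-1 + (⅙)*(-1)) - 28)*(-18) = ((-1 - ⅙) - 28)*(-18) = (-7/6 - 28)*(-18) = -175/6*(-18) = 525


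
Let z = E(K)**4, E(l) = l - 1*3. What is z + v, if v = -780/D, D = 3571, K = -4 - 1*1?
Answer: 14626036/3571 ≈ 4095.8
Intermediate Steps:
K = -5 (K = -4 - 1 = -5)
E(l) = -3 + l (E(l) = l - 3 = -3 + l)
z = 4096 (z = (-3 - 5)**4 = (-8)**4 = 4096)
v = -780/3571 ≈ -0.21843
z + v = 4096 - 780/3571 = 14626036/3571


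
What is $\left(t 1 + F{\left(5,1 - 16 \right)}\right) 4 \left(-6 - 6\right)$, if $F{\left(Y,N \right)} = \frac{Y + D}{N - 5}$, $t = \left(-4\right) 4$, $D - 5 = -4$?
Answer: $\frac{3912}{5} \approx 782.4$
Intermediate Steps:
$D = 1$ ($D = 5 - 4 = 1$)
$t = -16$
$F{\left(Y,N \right)} = \frac{1 + Y}{-5 + N}$ ($F{\left(Y,N \right)} = \frac{Y + 1}{N - 5} = \frac{1 + Y}{-5 + N}$)
$\left(t 1 + F{\left(5,1 - 16 \right)}\right) 4 \left(-6 - 6\right) = \left(\left(-16\right) 1 + \frac{1 + 5}{-5 + \left(1 - 16\right)}\right) 4 \left(-6 - 6\right) = \left(-16 + \frac{1}{-5 + \left(1 - 16\right)} 6\right) 4 \left(-12\right) = \left(-16 + \frac{1}{-5 - 15} \cdot 6\right) \left(-48\right) = \left(-16 + \frac{1}{-20} \cdot 6\right) \left(-48\right) = \left(-16 - \frac{3}{10}\right) \left(-48\right) = \left(- \frac{163}{10}\right) \left(-48\right) = \frac{3912}{5}$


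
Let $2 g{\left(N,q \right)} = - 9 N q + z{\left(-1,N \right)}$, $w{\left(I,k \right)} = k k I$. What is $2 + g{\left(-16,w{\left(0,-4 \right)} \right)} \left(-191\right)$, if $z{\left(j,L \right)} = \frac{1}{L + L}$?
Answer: $\frac{319}{64} \approx 4.9844$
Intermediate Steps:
$z{\left(j,L \right)} = \frac{1}{2 L}$
$w{\left(I,k \right)} = I k^{2}$ ($w{\left(I,k \right)} = k^{2} I = I k^{2}$)
$g{\left(N,q \right)} = \frac{1}{4 N} - \frac{9 N q}{2}$ ($g{\left(N,q \right)} = \frac{- 9 N q + \frac{1}{2 N}}{2} = \frac{\frac{1}{2 N} - 9 N q}{2} = \frac{1}{4 N} - \frac{9 N q}{2}$)
$2 + g{\left(-16,w{\left(0,-4 \right)} \right)} \left(-191\right) = 2 + \frac{1 - 18 \cdot 0 \left(-4\right)^{2} \left(-16\right)^{2}}{4 \left(-16\right)} \left(-191\right) = 2 + \frac{1}{4} \left(- \frac{1}{16}\right) \left(1 - 18 \cdot 0 \cdot 16 \cdot 256\right) \left(-191\right) = 2 + \frac{1}{4} \left(- \frac{1}{16}\right) \left(1 - 0 \cdot 256\right) \left(-191\right) = 2 + \frac{1}{4} \left(- \frac{1}{16}\right) \left(1 + 0\right) \left(-191\right) = 2 + \frac{1}{4} \left(- \frac{1}{16}\right) 1 \left(-191\right) = 2 - - \frac{191}{64} = 2 + \frac{191}{64} = \frac{319}{64}$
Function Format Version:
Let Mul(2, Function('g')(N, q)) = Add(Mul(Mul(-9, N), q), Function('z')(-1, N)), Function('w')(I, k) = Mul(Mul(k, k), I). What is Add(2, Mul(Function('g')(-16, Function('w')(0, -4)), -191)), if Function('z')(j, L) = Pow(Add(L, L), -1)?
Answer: Rational(319, 64) ≈ 4.9844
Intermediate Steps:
Function('z')(j, L) = Mul(Rational(1, 2), Pow(L, -1)) (Function('z')(j, L) = Pow(Mul(2, L), -1) = Mul(Rational(1, 2), Pow(L, -1)))
Function('w')(I, k) = Mul(I, Pow(k, 2)) (Function('w')(I, k) = Mul(Pow(k, 2), I) = Mul(I, Pow(k, 2)))
Function('g')(N, q) = Add(Mul(Rational(1, 4), Pow(N, -1)), Mul(Rational(-9, 2), N, q)) (Function('g')(N, q) = Mul(Rational(1, 2), Add(Mul(Mul(-9, N), q), Mul(Rational(1, 2), Pow(N, -1)))) = Mul(Rational(1, 2), Add(Mul(-9, N, q), Mul(Rational(1, 2), Pow(N, -1)))) = Mul(Rational(1, 2), Add(Mul(Rational(1, 2), Pow(N, -1)), Mul(-9, N, q))) = Add(Mul(Rational(1, 4), Pow(N, -1)), Mul(Rational(-9, 2), N, q)))
Add(2, Mul(Function('g')(-16, Function('w')(0, -4)), -191)) = Add(2, Mul(Mul(Rational(1, 4), Pow(-16, -1), Add(1, Mul(-18, Mul(0, Pow(-4, 2)), Pow(-16, 2)))), -191)) = Add(2, Mul(Mul(Rational(1, 4), Rational(-1, 16), Add(1, Mul(-18, Mul(0, 16), 256))), -191)) = Add(2, Mul(Mul(Rational(1, 4), Rational(-1, 16), Add(1, Mul(-18, 0, 256))), -191)) = Add(2, Mul(Mul(Rational(1, 4), Rational(-1, 16), Add(1, 0)), -191)) = Add(2, Mul(Mul(Rational(1, 4), Rational(-1, 16), 1), -191)) = Add(2, Mul(Rational(-1, 64), -191)) = Add(2, Rational(191, 64)) = Rational(319, 64)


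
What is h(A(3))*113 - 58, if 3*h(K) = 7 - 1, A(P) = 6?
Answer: 168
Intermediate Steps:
h(K) = 2 (h(K) = (7 - 1)/3 = (1/3)*6 = 2)
h(A(3))*113 - 58 = 2*113 - 58 = 226 - 58 = 168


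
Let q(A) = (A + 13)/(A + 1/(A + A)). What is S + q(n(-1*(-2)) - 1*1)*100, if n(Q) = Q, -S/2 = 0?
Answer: 2800/3 ≈ 933.33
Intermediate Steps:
S = 0 (S = -2*0 = 0)
q(A) = (13 + A)/(A + 1/(2*A))
S + q(n(-1*(-2)) - 1*1)*100 = 0 + (2*(-1*(-2) - 1*1)*(13 + (-1*(-2) - 1*1))/(1 + 2*(-1*(-2) - 1*1)**2))*100 = 0 + (2*(2 - 1)*(13 + (2 - 1))/(1 + 2*(2 - 1)**2))*100 = 0 + (2*1*(13 + 1)/(1 + 2*1**2))*100 = 0 + (2*1*14/(1 + 2*1))*100 = 0 + (2*1*14/(1 + 2))*100 = 0 + (2*1*14/3)*100 = 0 + (2*1*(1/3)*14)*100 = 0 + (28/3)*100 = 0 + 2800/3 = 2800/3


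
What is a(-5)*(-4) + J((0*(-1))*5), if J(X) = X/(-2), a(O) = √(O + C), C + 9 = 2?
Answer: -8*I*√3 ≈ -13.856*I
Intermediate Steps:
C = -7 (C = -9 + 2 = -7)
a(O) = √(-7 + O) (a(O) = √(O - 7) = √(-7 + O))
J(X) = -X/2 (J(X) = X*(-½) = -X/2)
a(-5)*(-4) + J((0*(-1))*5) = √(-7 - 5)*(-4) - 0*(-1)*5/2 = √(-12)*(-4) - 0*5 = (2*I*√3)*(-4) - ½*0 = -8*I*√3 + 0 = -8*I*√3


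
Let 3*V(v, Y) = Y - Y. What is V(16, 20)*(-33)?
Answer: 0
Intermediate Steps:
V(v, Y) = 0 (V(v, Y) = (Y - Y)/3 = (⅓)*0 = 0)
V(16, 20)*(-33) = 0*(-33) = 0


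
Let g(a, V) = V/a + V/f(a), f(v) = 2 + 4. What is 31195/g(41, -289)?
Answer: -451410/799 ≈ -564.97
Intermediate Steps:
f(v) = 6
g(a, V) = V/6 + V/a (g(a, V) = V/a + V/6 = V/6 + V/a)
31195/g(41, -289) = 31195/((⅙)*(-289) - 289/41) = 31195/(-289/6 - 289*1/41) = 31195/(-289/6 - 289/41) = 31195/(-13583/246) = 31195*(-246/13583) = -451410/799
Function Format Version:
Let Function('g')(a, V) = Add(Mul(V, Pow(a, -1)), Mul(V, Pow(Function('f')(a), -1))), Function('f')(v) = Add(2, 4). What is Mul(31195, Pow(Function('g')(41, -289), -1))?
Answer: Rational(-451410, 799) ≈ -564.97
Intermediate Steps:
Function('f')(v) = 6
Function('g')(a, V) = Add(Mul(Rational(1, 6), V), Mul(V, Pow(a, -1))) (Function('g')(a, V) = Add(Mul(V, Pow(a, -1)), Mul(V, Pow(6, -1))) = Add(Mul(V, Pow(a, -1)), Mul(V, Rational(1, 6))) = Add(Mul(V, Pow(a, -1)), Mul(Rational(1, 6), V)) = Add(Mul(Rational(1, 6), V), Mul(V, Pow(a, -1))))
Mul(31195, Pow(Function('g')(41, -289), -1)) = Mul(31195, Pow(Add(Mul(Rational(1, 6), -289), Mul(-289, Pow(41, -1))), -1)) = Mul(31195, Pow(Add(Rational(-289, 6), Mul(-289, Rational(1, 41))), -1)) = Mul(31195, Pow(Add(Rational(-289, 6), Rational(-289, 41)), -1)) = Mul(31195, Pow(Rational(-13583, 246), -1)) = Mul(31195, Rational(-246, 13583)) = Rational(-451410, 799)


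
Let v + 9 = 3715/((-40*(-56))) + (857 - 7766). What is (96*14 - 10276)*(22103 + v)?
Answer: -2170355737/16 ≈ -1.3565e+8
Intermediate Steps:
v = -3098521/448 (v = -9 + (3715/((-40*(-56))) + (857 - 7766)) = -9 + (3715/2240 - 6909) = -9 + (3715*(1/2240) - 6909) = -9 + (743/448 - 6909) = -9 - 3094489/448 = -3098521/448 ≈ -6916.3)
(96*14 - 10276)*(22103 + v) = (96*14 - 10276)*(22103 - 3098521/448) = (1344 - 10276)*(6803623/448) = -8932*6803623/448 = -2170355737/16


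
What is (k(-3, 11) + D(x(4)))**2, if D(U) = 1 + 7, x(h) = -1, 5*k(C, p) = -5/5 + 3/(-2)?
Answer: 225/4 ≈ 56.250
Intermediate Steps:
k(C, p) = -1/2 (k(C, p) = (-5/5 + 3/(-2))/5 = (-5*1/5 + 3*(-1/2))/5 = (-1 - 3/2)/5 = (1/5)*(-5/2) = -1/2)
D(U) = 8
(k(-3, 11) + D(x(4)))**2 = (-1/2 + 8)**2 = (15/2)**2 = 225/4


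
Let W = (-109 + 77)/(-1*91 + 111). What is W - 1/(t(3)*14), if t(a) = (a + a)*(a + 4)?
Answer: -4709/2940 ≈ -1.6017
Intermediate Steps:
t(a) = 2*a*(4 + a) (t(a) = (2*a)*(4 + a) = 2*a*(4 + a))
W = -8/5 (W = -32/(-91 + 111) = -32/20 = -32*1/20 = -8/5 ≈ -1.6000)
W - 1/(t(3)*14) = -8/5 - 1/((2*3*(4 + 3))*14) = -8/5 - 1/((2*3*7)*14) = -8/5 - 1/(42*14) = -8/5 - 1/588 = -4709/2940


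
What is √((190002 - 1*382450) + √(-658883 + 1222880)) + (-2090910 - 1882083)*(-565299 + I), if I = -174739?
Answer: 2940165793734 + √(-192448 + √563997) ≈ 2.9402e+12 + 437.83*I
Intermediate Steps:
√((190002 - 1*382450) + √(-658883 + 1222880)) + (-2090910 - 1882083)*(-565299 + I) = √((190002 - 1*382450) + √(-658883 + 1222880)) + (-2090910 - 1882083)*(-565299 - 174739) = √((190002 - 382450) + √563997) - 3972993*(-740038) = √(-192448 + √563997) + 2940165793734 = 2940165793734 + √(-192448 + √563997)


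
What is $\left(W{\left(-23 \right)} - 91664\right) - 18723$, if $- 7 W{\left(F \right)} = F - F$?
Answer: $-110387$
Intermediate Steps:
$W{\left(F \right)} = 0$ ($W{\left(F \right)} = - \frac{F - F}{7} = \left(- \frac{1}{7}\right) 0 = 0$)
$\left(W{\left(-23 \right)} - 91664\right) - 18723 = \left(0 - 91664\right) - 18723 = -91664 - 18723 = -110387$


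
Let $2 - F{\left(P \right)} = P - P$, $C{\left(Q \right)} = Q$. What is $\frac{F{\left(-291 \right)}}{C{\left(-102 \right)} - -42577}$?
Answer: $\frac{2}{42475} \approx 4.7087 \cdot 10^{-5}$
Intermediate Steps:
$F{\left(P \right)} = 2$ ($F{\left(P \right)} = 2 - \left(P - P\right) = 2 - 0 = 2 + 0 = 2$)
$\frac{F{\left(-291 \right)}}{C{\left(-102 \right)} - -42577} = \frac{2}{-102 - -42577} = \frac{2}{-102 + 42577} = \frac{2}{42475}$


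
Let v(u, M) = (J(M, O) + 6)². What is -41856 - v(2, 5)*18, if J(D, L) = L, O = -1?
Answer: -42306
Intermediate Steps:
v(u, M) = 25 (v(u, M) = (-1 + 6)² = 5² = 25)
-41856 - v(2, 5)*18 = -41856 - 25*18 = -41856 - 1*450 = -41856 - 450 = -42306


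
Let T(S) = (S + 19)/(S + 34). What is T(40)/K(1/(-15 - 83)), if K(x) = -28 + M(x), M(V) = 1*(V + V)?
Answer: -2891/101602 ≈ -0.028454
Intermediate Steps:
T(S) = (19 + S)/(34 + S)
M(V) = 2*V (M(V) = 1*(2*V) = 2*V)
K(x) = -28 + 2*x
T(40)/K(1/(-15 - 83)) = ((19 + 40)/(34 + 40))/(-28 + 2/(-15 - 83)) = (59/74)/(-28 + 2/(-98)) = ((1/74)*59)/(-28 + 2*(-1/98)) = 59/(74*(-28 - 1/49)) = 59/(74*(-1373/49)) = (59/74)*(-49/1373) = -2891/101602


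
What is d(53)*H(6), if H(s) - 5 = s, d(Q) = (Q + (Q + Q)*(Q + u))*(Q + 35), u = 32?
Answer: 8772984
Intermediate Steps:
d(Q) = (35 + Q)*(Q + 2*Q*(32 + Q)) (d(Q) = (Q + (Q + Q)*(Q + 32))*(Q + 35) = (Q + (2*Q)*(32 + Q))*(35 + Q) = (Q + 2*Q*(32 + Q))*(35 + Q) = (35 + Q)*(Q + 2*Q*(32 + Q)))
H(s) = 5 + s
d(53)*H(6) = (53*(2275 + 2*53² + 135*53))*(5 + 6) = (53*(2275 + 2*2809 + 7155))*11 = (53*(2275 + 5618 + 7155))*11 = (53*15048)*11 = 797544*11 = 8772984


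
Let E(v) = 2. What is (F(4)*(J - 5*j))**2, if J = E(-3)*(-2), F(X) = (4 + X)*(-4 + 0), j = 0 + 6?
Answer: 1183744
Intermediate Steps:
j = 6
F(X) = -16 - 4*X (F(X) = (4 + X)*(-4) = -16 - 4*X)
J = -4 (J = 2*(-2) = -4)
(F(4)*(J - 5*j))**2 = ((-16 - 4*4)*(-4 - 5*6))**2 = ((-16 - 16)*(-4 - 30))**2 = (-32*(-34))**2 = 1088**2 = 1183744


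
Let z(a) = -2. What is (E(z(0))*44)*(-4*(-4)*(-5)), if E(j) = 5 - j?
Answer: -24640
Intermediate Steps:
(E(z(0))*44)*(-4*(-4)*(-5)) = ((5 - 1*(-2))*44)*(-4*(-4)*(-5)) = ((5 + 2)*44)*(16*(-5)) = (7*44)*(-80) = 308*(-80) = -24640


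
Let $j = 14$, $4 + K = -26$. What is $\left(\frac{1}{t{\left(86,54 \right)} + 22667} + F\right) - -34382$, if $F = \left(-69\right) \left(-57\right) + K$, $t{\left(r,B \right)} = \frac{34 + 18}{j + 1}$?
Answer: $\frac{13019082260}{340057} \approx 38285.0$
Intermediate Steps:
$K = -30$ ($K = -4 - 26 = -30$)
$t{\left(r,B \right)} = \frac{52}{15}$ ($t{\left(r,B \right)} = \frac{34 + 18}{14 + 1} = \frac{52}{15}$)
$F = 3903$ ($F = \left(-69\right) \left(-57\right) - 30 = 3933 - 30 = 3903$)
$\left(\frac{1}{t{\left(86,54 \right)} + 22667} + F\right) - -34382 = \left(\frac{1}{\frac{52}{15} + 22667} + 3903\right) - -34382 = \left(\frac{1}{\frac{340057}{15}} + 3903\right) + 34382 = \left(\frac{15}{340057} + 3903\right) + 34382 = \frac{1327242486}{340057} + 34382 = \frac{13019082260}{340057}$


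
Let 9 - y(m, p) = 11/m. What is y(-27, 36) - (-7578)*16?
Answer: 3273950/27 ≈ 1.2126e+5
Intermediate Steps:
y(m, p) = 9 - 11/m
y(-27, 36) - (-7578)*16 = (9 - 11/(-27)) - (-7578)*16 = (9 - 11*(-1/27)) - 842*(-144) = (9 + 11/27) + 121248 = 254/27 + 121248 = 3273950/27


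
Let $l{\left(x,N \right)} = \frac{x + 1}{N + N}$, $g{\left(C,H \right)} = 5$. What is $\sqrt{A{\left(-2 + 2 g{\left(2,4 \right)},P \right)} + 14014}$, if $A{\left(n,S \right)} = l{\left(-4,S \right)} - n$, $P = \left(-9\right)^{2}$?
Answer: $\frac{\sqrt{4537938}}{18} \approx 118.35$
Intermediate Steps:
$l{\left(x,N \right)} = \frac{1 + x}{2 N}$
$P = 81$
$A{\left(n,S \right)} = - n - \frac{3}{2 S}$ ($A{\left(n,S \right)} = \frac{1 - 4}{2 S} - n = \frac{1}{2} \frac{1}{S} \left(-3\right) - n = - \frac{3}{2 S} - n = - n - \frac{3}{2 S}$)
$\sqrt{A{\left(-2 + 2 g{\left(2,4 \right)},P \right)} + 14014} = \sqrt{\left(- (-2 + 2 \cdot 5) - \frac{3}{2 \cdot 81}\right) + 14014} = \sqrt{\left(- (-2 + 10) - \frac{1}{54}\right) + 14014} = \sqrt{\left(\left(-1\right) 8 - \frac{1}{54}\right) + 14014} = \sqrt{\left(-8 - \frac{1}{54}\right) + 14014} = \sqrt{- \frac{433}{54} + 14014} = \sqrt{\frac{756323}{54}} = \frac{\sqrt{4537938}}{18}$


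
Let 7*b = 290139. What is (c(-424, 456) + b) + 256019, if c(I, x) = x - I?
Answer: 2088432/7 ≈ 2.9835e+5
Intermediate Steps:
b = 290139/7 (b = (1/7)*290139 = 290139/7 ≈ 41448.)
(c(-424, 456) + b) + 256019 = ((456 - 1*(-424)) + 290139/7) + 256019 = ((456 + 424) + 290139/7) + 256019 = (880 + 290139/7) + 256019 = 296299/7 + 256019 = 2088432/7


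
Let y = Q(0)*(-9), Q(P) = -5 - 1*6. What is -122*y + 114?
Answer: -11964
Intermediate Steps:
Q(P) = -11 (Q(P) = -5 - 6 = -11)
y = 99 (y = -11*(-9) = 99)
-122*y + 114 = -122*99 + 114 = -12078 + 114 = -11964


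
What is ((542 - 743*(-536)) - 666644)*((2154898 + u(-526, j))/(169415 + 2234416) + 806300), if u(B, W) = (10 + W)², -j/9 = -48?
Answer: -519157645682923948/2403831 ≈ -2.1597e+11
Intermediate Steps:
j = 432 (j = -9*(-48) = 432)
((542 - 743*(-536)) - 666644)*((2154898 + u(-526, j))/(169415 + 2234416) + 806300) = ((542 - 743*(-536)) - 666644)*((2154898 + (10 + 432)²)/(169415 + 2234416) + 806300) = ((542 + 398248) - 666644)*((2154898 + 442²)/2403831 + 806300) = (398790 - 666644)*((2154898 + 195364)*(1/2403831) + 806300) = -267854*(2350262*(1/2403831) + 806300) = -267854*(2350262/2403831 + 806300) = -267854*1938211285562/2403831 = -519157645682923948/2403831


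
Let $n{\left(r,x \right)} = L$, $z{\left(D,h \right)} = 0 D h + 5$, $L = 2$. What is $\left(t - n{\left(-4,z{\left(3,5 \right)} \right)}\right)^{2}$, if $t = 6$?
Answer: $16$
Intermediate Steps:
$z{\left(D,h \right)} = 5$ ($z{\left(D,h \right)} = 0 h + 5 = 0 + 5 = 5$)
$n{\left(r,x \right)} = 2$
$\left(t - n{\left(-4,z{\left(3,5 \right)} \right)}\right)^{2} = \left(6 - 2\right)^{2} = 4^{2} = 16$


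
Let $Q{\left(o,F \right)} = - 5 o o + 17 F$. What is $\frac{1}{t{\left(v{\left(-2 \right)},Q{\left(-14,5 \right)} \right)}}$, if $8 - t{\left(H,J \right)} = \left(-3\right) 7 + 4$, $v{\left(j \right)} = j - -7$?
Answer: $\frac{1}{25} \approx 0.04$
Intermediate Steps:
$v{\left(j \right)} = 7 + j$ ($v{\left(j \right)} = j + 7 = 7 + j$)
$Q{\left(o,F \right)} = - 5 o^{2} + 17 F$
$t{\left(H,J \right)} = 25$ ($t{\left(H,J \right)} = 8 - \left(\left(-3\right) 7 + 4\right) = 8 - \left(-21 + 4\right) = 8 - -17 = 8 + 17 = 25$)
$\frac{1}{t{\left(v{\left(-2 \right)},Q{\left(-14,5 \right)} \right)}} = \frac{1}{25}$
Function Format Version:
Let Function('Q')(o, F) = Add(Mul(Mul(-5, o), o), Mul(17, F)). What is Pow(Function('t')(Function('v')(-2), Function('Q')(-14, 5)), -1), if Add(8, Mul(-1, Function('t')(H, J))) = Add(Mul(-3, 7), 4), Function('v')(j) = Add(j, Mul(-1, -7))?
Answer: Rational(1, 25) ≈ 0.040000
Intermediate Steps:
Function('v')(j) = Add(7, j) (Function('v')(j) = Add(j, 7) = Add(7, j))
Function('Q')(o, F) = Add(Mul(-5, Pow(o, 2)), Mul(17, F))
Function('t')(H, J) = 25 (Function('t')(H, J) = Add(8, Mul(-1, Add(Mul(-3, 7), 4))) = Add(8, Mul(-1, Add(-21, 4))) = Add(8, Mul(-1, -17)) = Add(8, 17) = 25)
Pow(Function('t')(Function('v')(-2), Function('Q')(-14, 5)), -1) = Pow(25, -1) = Rational(1, 25)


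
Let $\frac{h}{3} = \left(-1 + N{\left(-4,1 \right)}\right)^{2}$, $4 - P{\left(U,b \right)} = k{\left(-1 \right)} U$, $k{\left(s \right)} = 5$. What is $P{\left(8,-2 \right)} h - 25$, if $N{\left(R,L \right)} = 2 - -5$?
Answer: $-3913$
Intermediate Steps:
$N{\left(R,L \right)} = 7$ ($N{\left(R,L \right)} = 2 + 5 = 7$)
$P{\left(U,b \right)} = 4 - 5 U$
$h = 108$ ($h = 3 \left(-1 + 7\right)^{2} = 3 \cdot 6^{2} = 3 \cdot 36 = 108$)
$P{\left(8,-2 \right)} h - 25 = \left(4 - 40\right) 108 - 25 = \left(-36\right) 108 - 25 = -3888 - 25 = -3913$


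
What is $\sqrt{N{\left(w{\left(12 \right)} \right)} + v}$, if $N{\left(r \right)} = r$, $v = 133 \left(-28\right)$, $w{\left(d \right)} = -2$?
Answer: $9 i \sqrt{46} \approx 61.041 i$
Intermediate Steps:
$v = -3724$
$\sqrt{N{\left(w{\left(12 \right)} \right)} + v} = \sqrt{-2 - 3724} = \sqrt{-3726} = 9 i \sqrt{46}$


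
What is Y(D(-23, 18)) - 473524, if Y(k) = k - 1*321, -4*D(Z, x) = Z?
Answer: -1895357/4 ≈ -4.7384e+5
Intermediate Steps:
D(Z, x) = -Z/4
Y(k) = -321 + k (Y(k) = k - 321 = -321 + k)
Y(D(-23, 18)) - 473524 = (-321 - ¼*(-23)) - 473524 = (-321 + 23/4) - 473524 = -1261/4 - 473524 = -1895357/4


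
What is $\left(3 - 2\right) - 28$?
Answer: $-27$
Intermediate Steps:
$\left(3 - 2\right) - 28 = 1 - 28 = -27$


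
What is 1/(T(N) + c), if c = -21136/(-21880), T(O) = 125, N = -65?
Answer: 2735/344517 ≈ 0.0079387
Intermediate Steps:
c = 2642/2735 (c = -21136*(-1/21880) = 2642/2735 ≈ 0.96600)
1/(T(N) + c) = 1/(125 + 2642/2735) = 1/(344517/2735) = 2735/344517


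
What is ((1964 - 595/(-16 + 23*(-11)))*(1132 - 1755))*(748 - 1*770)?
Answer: 7249254166/269 ≈ 2.6949e+7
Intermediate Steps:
((1964 - 595/(-16 + 23*(-11)))*(1132 - 1755))*(748 - 1*770) = ((1964 - 595/(-16 - 253))*(-623))*(748 - 770) = ((1964 - 595/(-269))*(-623))*(-22) = ((1964 - 595*(-1/269))*(-623))*(-22) = ((1964 + 595/269)*(-623))*(-22) = ((528911/269)*(-623))*(-22) = -329511553/269*(-22) = 7249254166/269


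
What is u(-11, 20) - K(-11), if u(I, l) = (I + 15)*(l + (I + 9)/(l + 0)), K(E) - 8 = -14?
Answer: 428/5 ≈ 85.600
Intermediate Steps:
K(E) = -6 (K(E) = 8 - 14 = -6)
u(I, l) = (15 + I)*(l + (9 + I)/l)
u(-11, 20) - K(-11) = (135 + (-11)² + 24*(-11) + 20²*(15 - 11))/20 - 1*(-6) = (135 + 121 - 264 + 400*4)/20 + 6 = (135 + 121 - 264 + 1600)/20 + 6 = (1/20)*1592 + 6 = 398/5 + 6 = 428/5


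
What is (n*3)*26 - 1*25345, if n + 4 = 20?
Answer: -24097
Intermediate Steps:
n = 16 (n = -4 + 20 = 16)
(n*3)*26 - 1*25345 = (16*3)*26 - 1*25345 = 48*26 - 25345 = 1248 - 25345 = -24097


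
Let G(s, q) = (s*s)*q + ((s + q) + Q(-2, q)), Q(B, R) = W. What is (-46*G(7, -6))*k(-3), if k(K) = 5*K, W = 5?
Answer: -198720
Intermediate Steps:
Q(B, R) = 5
G(s, q) = 5 + q + s + q*s**2 (G(s, q) = (s*s)*q + ((s + q) + 5) = s**2*q + ((q + s) + 5) = q*s**2 + (5 + q + s) = 5 + q + s + q*s**2)
(-46*G(7, -6))*k(-3) = (-46*(5 - 6 + 7 - 6*7**2))*(5*(-3)) = -46*(5 - 6 + 7 - 6*49)*(-15) = -46*(5 - 6 + 7 - 294)*(-15) = -46*(-288)*(-15) = 13248*(-15) = -198720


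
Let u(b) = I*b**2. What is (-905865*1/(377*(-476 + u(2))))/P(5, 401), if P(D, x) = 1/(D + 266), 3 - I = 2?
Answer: 245489415/177944 ≈ 1379.6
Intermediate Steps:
I = 1 (I = 3 - 1*2 = 3 - 2 = 1)
u(b) = b**2 (u(b) = 1*b**2 = b**2)
P(D, x) = 1/(266 + D)
(-905865*1/(377*(-476 + u(2))))/P(5, 401) = (-905865*1/(377*(-476 + 2**2)))/(1/(266 + 5)) = (-905865*1/(377*(-476 + 4)))/(1/271) = (-905865/(377*(-472)))/(1/271) = -905865/(-177944)*271 = -905865*(-1/177944)*271 = (905865/177944)*271 = 245489415/177944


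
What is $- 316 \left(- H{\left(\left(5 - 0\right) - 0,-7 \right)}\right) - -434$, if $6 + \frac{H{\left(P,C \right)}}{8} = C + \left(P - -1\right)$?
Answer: $-17262$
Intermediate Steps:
$H{\left(P,C \right)} = -40 + 8 C + 8 P$ ($H{\left(P,C \right)} = -48 + 8 \left(C + \left(P - -1\right)\right) = -48 + 8 \left(C + \left(P + 1\right)\right) = -48 + 8 \left(C + \left(1 + P\right)\right) = -48 + 8 \left(1 + C + P\right) = -48 + \left(8 + 8 C + 8 P\right) = -40 + 8 C + 8 P$)
$- 316 \left(- H{\left(\left(5 - 0\right) - 0,-7 \right)}\right) - -434 = - 316 \left(- (-40 + 8 \left(-7\right) + 8 \left(\left(5 - 0\right) - 0\right))\right) - -434 = - 316 \left(- (-40 - 56 + 8 \left(\left(5 + 0\right) + 0\right))\right) + 434 = - 316 \left(- (-40 - 56 + 8 \left(5 + 0\right))\right) + 434 = - 316 \left(- (-40 - 56 + 8 \cdot 5)\right) + 434 = - 316 \left(- (-40 - 56 + 40)\right) + 434 = - 316 \left(\left(-1\right) \left(-56\right)\right) + 434 = \left(-316\right) 56 + 434 = -17696 + 434 = -17262$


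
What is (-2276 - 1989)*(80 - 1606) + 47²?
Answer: 6510599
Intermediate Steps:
(-2276 - 1989)*(80 - 1606) + 47² = -4265*(-1526) + 2209 = 6508390 + 2209 = 6510599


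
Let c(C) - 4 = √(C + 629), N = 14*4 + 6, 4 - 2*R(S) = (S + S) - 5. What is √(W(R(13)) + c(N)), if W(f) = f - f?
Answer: √(4 + √691) ≈ 5.5033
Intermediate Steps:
R(S) = 9/2 - S (R(S) = 2 - ((S + S) - 5)/2 = 2 - (2*S - 5)/2 = 2 - (-5 + 2*S)/2 = 2 + (5/2 - S) = 9/2 - S)
N = 62 (N = 56 + 6 = 62)
c(C) = 4 + √(629 + C) (c(C) = 4 + √(C + 629) = 4 + √(629 + C))
W(f) = 0
√(W(R(13)) + c(N)) = √(0 + (4 + √(629 + 62))) = √(0 + (4 + √691)) = √(4 + √691)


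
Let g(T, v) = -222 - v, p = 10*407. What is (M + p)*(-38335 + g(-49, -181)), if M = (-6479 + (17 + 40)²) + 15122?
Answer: -612557712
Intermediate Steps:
p = 4070
M = 11892 (M = (-6479 + 57²) + 15122 = (-6479 + 3249) + 15122 = -3230 + 15122 = 11892)
(M + p)*(-38335 + g(-49, -181)) = (11892 + 4070)*(-38335 + (-222 - 1*(-181))) = 15962*(-38335 + (-222 + 181)) = 15962*(-38335 - 41) = 15962*(-38376) = -612557712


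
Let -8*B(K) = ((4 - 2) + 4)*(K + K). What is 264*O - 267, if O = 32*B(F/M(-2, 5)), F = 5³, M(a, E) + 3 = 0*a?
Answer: 527733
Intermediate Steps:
M(a, E) = -3 (M(a, E) = -3 + 0*a = -3 + 0 = -3)
F = 125
B(K) = -3*K/2 (B(K) = -((4 - 2) + 4)*(K + K)/8 = -(2 + 4)*2*K/8 = -3*2*K/4 = -3*K/2)
O = 2000 (O = 32*(-375/(2*(-3))) = 32*(-375*(-1)/(2*3)) = 32*(-3/2*(-125/3)) = 32*(125/2) = 2000)
264*O - 267 = 264*2000 - 267 = 528000 - 267 = 527733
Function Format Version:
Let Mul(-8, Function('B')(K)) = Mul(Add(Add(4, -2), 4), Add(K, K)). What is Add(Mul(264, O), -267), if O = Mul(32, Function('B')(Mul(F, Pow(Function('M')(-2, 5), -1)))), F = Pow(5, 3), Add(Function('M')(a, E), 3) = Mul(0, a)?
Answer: 527733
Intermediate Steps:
Function('M')(a, E) = -3 (Function('M')(a, E) = Add(-3, Mul(0, a)) = Add(-3, 0) = -3)
F = 125
Function('B')(K) = Mul(Rational(-3, 2), K) (Function('B')(K) = Mul(Rational(-1, 8), Mul(Add(Add(4, -2), 4), Add(K, K))) = Mul(Rational(-1, 8), Mul(Add(2, 4), Mul(2, K))) = Mul(Rational(-1, 8), Mul(6, Mul(2, K))) = Mul(Rational(-1, 8), Mul(12, K)) = Mul(Rational(-3, 2), K))
O = 2000 (O = Mul(32, Mul(Rational(-3, 2), Mul(125, Pow(-3, -1)))) = Mul(32, Mul(Rational(-3, 2), Mul(125, Rational(-1, 3)))) = Mul(32, Mul(Rational(-3, 2), Rational(-125, 3))) = Mul(32, Rational(125, 2)) = 2000)
Add(Mul(264, O), -267) = Add(Mul(264, 2000), -267) = Add(528000, -267) = 527733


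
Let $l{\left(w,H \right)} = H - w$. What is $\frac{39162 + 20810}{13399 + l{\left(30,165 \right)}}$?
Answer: $\frac{29986}{6767} \approx 4.4312$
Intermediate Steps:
$\frac{39162 + 20810}{13399 + l{\left(30,165 \right)}} = \frac{39162 + 20810}{13399 + \left(165 - 30\right)} = \frac{59972}{13399 + \left(165 - 30\right)} = \frac{59972}{13399 + 135} = \frac{59972}{13534} = 59972 \cdot \frac{1}{13534} = \frac{29986}{6767}$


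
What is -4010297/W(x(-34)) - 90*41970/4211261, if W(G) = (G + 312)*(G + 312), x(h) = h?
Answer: -17180332207717/325463095124 ≈ -52.787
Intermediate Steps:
W(G) = (312 + G)**2 (W(G) = (312 + G)*(312 + G) = (312 + G)**2)
-4010297/W(x(-34)) - 90*41970/4211261 = -4010297/(312 - 34)**2 - 90*41970/4211261 = -4010297/(278**2) - 3777300*1/4211261 = -4010297/77284 - 3777300/4211261 = -17180332207717/325463095124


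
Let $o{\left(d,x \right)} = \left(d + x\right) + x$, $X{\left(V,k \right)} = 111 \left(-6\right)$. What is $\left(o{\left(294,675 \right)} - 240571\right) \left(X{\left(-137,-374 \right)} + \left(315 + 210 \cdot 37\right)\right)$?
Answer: $-1772599413$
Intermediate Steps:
$X{\left(V,k \right)} = -666$
$o{\left(d,x \right)} = d + 2 x$
$\left(o{\left(294,675 \right)} - 240571\right) \left(X{\left(-137,-374 \right)} + \left(315 + 210 \cdot 37\right)\right) = \left(\left(294 + 2 \cdot 675\right) - 240571\right) \left(-666 + \left(315 + 210 \cdot 37\right)\right) = \left(\left(294 + 1350\right) - 240571\right) \left(-666 + \left(315 + 7770\right)\right) = \left(1644 - 240571\right) \left(-666 + 8085\right) = \left(-238927\right) 7419 = -1772599413$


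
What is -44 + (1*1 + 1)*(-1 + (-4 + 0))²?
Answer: 6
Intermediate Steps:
-44 + (1*1 + 1)*(-1 + (-4 + 0))² = -44 + (1 + 1)*(-1 - 4)² = -44 + 2*(-5)² = -44 + 2*25 = -44 + 50 = 6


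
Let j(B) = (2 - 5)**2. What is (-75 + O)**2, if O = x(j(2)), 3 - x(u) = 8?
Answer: 6400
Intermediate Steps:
j(B) = 9 (j(B) = (-3)**2 = 9)
x(u) = -5 (x(u) = 3 - 1*8 = 3 - 8 = -5)
O = -5
(-75 + O)**2 = (-75 - 5)**2 = (-80)**2 = 6400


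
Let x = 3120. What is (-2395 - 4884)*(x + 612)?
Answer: -27165228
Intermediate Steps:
(-2395 - 4884)*(x + 612) = (-2395 - 4884)*(3120 + 612) = -7279*3732 = -27165228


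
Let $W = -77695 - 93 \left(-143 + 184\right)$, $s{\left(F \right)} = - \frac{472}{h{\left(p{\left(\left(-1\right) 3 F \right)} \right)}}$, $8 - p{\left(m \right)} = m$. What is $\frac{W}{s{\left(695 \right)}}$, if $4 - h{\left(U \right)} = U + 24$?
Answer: $- \frac{43056601}{118} \approx -3.6489 \cdot 10^{5}$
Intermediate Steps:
$p{\left(m \right)} = 8 - m$
$h{\left(U \right)} = -20 - U$ ($h{\left(U \right)} = 4 - \left(U + 24\right) = 4 - \left(24 + U\right) = -20 - U$)
$s{\left(F \right)} = - \frac{472}{-28 - 3 F}$ ($s{\left(F \right)} = - \frac{472}{-20 - \left(8 - \left(-1\right) 3 F\right)} = - \frac{472}{-20 - \left(8 - - 3 F\right)} = - \frac{472}{-20 - \left(8 + 3 F\right)} = - \frac{472}{-28 - 3 F}$)
$W = -81508$ ($W = -77695 - 93 \cdot 41 = -77695 - 3813 = -81508$)
$\frac{W}{s{\left(695 \right)}} = - \frac{81508}{472 \frac{1}{28 + 3 \cdot 695}} = - \frac{81508}{472 \frac{1}{28 + 2085}} = - \frac{81508}{472 \cdot \frac{1}{2113}} = - \frac{81508}{\frac{472}{2113}} = \left(-81508\right) \frac{2113}{472} = - \frac{43056601}{118}$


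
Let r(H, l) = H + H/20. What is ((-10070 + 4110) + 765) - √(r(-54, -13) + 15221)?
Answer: -5195 - √1516430/10 ≈ -5318.1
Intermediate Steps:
r(H, l) = 21*H/20 (r(H, l) = H + H*(1/20) = H + H/20 = 21*H/20)
((-10070 + 4110) + 765) - √(r(-54, -13) + 15221) = ((-10070 + 4110) + 765) - √((21/20)*(-54) + 15221) = (-5960 + 765) - √(-567/10 + 15221) = -5195 - √(151643/10) = -5195 - √1516430/10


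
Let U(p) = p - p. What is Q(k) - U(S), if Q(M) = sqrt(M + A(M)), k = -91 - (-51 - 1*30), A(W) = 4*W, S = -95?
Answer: 5*I*sqrt(2) ≈ 7.0711*I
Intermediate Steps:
U(p) = 0
k = -10 (k = -91 - (-51 - 30) = -91 - 1*(-81) = -91 + 81 = -10)
Q(M) = sqrt(5)*sqrt(M) (Q(M) = sqrt(M + 4*M) = sqrt(5*M) = sqrt(5)*sqrt(M))
Q(k) - U(S) = sqrt(5)*sqrt(-10) - 1*0 = sqrt(5)*(I*sqrt(10)) + 0 = 5*I*sqrt(2) + 0 = 5*I*sqrt(2)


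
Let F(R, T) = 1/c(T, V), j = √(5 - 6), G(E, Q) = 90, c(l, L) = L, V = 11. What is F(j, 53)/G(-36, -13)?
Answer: 1/990 ≈ 0.0010101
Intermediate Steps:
j = I (j = √(-1) = I ≈ 1.0*I)
F(R, T) = 1/11
F(j, 53)/G(-36, -13) = (1/11)/90 = (1/11)*(1/90) = 1/990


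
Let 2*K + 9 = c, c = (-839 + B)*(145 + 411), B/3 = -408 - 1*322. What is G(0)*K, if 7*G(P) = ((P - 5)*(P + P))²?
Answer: 0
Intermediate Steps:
B = -2190 (B = 3*(-408 - 1*322) = 3*(-408 - 322) = 3*(-730) = -2190)
G(P) = 4*P²*(-5 + P)²/7 (G(P) = ((P - 5)*(P + P))²/7 = ((-5 + P)*(2*P))²/7 = (2*P*(-5 + P))²/7 = (4*P²*(-5 + P)²)/7 = 4*P²*(-5 + P)²/7)
c = -1684124 (c = (-839 - 2190)*(145 + 411) = -3029*556 = -1684124)
K = -1684133/2 (K = -9/2 + (½)*(-1684124) = -9/2 - 842062 = -1684133/2 ≈ -8.4207e+5)
G(0)*K = ((4/7)*0²*(-5 + 0)²)*(-1684133/2) = ((4/7)*0*(-5)²)*(-1684133/2) = ((4/7)*0*25)*(-1684133/2) = 0*(-1684133/2) = 0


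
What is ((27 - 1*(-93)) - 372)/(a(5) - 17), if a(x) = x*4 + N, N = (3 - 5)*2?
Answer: 252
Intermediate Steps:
N = -4 (N = -2*2 = -4)
a(x) = -4 + 4*x (a(x) = x*4 - 4 = 4*x - 4 = -4 + 4*x)
((27 - 1*(-93)) - 372)/(a(5) - 17) = ((27 - 1*(-93)) - 372)/((-4 + 4*5) - 17) = ((27 + 93) - 372)/((-4 + 20) - 17) = (120 - 372)/(16 - 17) = -252/(-1) = -252*(-1) = 252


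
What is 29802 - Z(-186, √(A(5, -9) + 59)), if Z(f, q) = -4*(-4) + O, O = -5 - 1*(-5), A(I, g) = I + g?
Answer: 29786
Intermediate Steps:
O = 0 (O = -5 + 5 = 0)
Z(f, q) = 16 (Z(f, q) = -4*(-4) + 0 = 16 + 0 = 16)
29802 - Z(-186, √(A(5, -9) + 59)) = 29802 - 1*16 = 29802 - 16 = 29786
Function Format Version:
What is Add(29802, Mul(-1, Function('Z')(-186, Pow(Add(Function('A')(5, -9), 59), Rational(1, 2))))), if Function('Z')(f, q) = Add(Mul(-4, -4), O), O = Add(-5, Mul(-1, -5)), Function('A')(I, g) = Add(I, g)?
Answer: 29786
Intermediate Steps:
O = 0 (O = Add(-5, 5) = 0)
Function('Z')(f, q) = 16 (Function('Z')(f, q) = Add(Mul(-4, -4), 0) = Add(16, 0) = 16)
Add(29802, Mul(-1, Function('Z')(-186, Pow(Add(Function('A')(5, -9), 59), Rational(1, 2))))) = Add(29802, Mul(-1, 16)) = Add(29802, -16) = 29786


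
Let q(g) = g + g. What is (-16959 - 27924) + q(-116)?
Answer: -45115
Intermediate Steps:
q(g) = 2*g
(-16959 - 27924) + q(-116) = (-16959 - 27924) + 2*(-116) = -44883 - 232 = -45115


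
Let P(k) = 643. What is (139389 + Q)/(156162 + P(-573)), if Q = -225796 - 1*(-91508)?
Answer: 5101/156805 ≈ 0.032531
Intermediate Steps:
Q = -134288 (Q = -225796 + 91508 = -134288)
(139389 + Q)/(156162 + P(-573)) = (139389 - 134288)/(156162 + 643) = 5101/156805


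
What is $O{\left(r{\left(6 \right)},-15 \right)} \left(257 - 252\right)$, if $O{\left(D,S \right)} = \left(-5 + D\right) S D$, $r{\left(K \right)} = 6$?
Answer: $-450$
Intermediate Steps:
$O{\left(D,S \right)} = D S \left(-5 + D\right)$ ($O{\left(D,S \right)} = S \left(-5 + D\right) D = D S \left(-5 + D\right)$)
$O{\left(r{\left(6 \right)},-15 \right)} \left(257 - 252\right) = 6 \left(-15\right) \left(-5 + 6\right) \left(257 - 252\right) = 6 \left(-15\right) 1 \cdot 5 = \left(-90\right) 5 = -450$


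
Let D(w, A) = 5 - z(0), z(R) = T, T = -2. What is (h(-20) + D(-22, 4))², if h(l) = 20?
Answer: 729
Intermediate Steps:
z(R) = -2
D(w, A) = 7 (D(w, A) = 5 - 1*(-2) = 5 + 2 = 7)
(h(-20) + D(-22, 4))² = (20 + 7)² = 27² = 729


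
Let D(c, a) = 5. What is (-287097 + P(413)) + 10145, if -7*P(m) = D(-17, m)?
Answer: -1938669/7 ≈ -2.7695e+5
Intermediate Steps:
P(m) = -5/7 (P(m) = -⅐*5 = -5/7)
(-287097 + P(413)) + 10145 = (-287097 - 5/7) + 10145 = -2009684/7 + 10145 = -1938669/7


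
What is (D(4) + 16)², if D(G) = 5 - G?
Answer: 289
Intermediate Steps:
(D(4) + 16)² = ((5 - 1*4) + 16)² = ((5 - 4) + 16)² = (1 + 16)² = 17² = 289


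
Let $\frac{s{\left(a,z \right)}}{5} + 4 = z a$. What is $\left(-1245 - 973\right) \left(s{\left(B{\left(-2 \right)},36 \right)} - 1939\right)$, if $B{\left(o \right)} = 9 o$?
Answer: $11531382$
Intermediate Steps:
$s{\left(a,z \right)} = -20 + 5 a z$ ($s{\left(a,z \right)} = -20 + 5 z a = -20 + 5 a z$)
$\left(-1245 - 973\right) \left(s{\left(B{\left(-2 \right)},36 \right)} - 1939\right) = \left(-1245 - 973\right) \left(\left(-20 + 5 \cdot 9 \left(-2\right) 36\right) - 1939\right) = - 2218 \left(\left(-20 + 5 \left(-18\right) 36\right) - 1939\right) = - 2218 \left(\left(-20 - 3240\right) - 1939\right) = - 2218 \left(-3260 - 1939\right) = \left(-2218\right) \left(-5199\right) = 11531382$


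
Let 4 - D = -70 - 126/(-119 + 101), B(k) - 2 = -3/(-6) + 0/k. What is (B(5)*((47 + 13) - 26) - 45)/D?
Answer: 40/67 ≈ 0.59702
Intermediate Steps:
B(k) = 5/2 (B(k) = 2 + (-3/(-6) + 0/k) = 2 + (-3*(-⅙) + 0) = 2 + (½ + 0) = 2 + ½ = 5/2)
D = 67 (D = 4 - (-70 - 126/(-119 + 101)) = 4 - (-70 - 126/(-18)) = 4 - (-70 - 1/18*(-126)) = 4 - (-70 + 7) = 4 - 1*(-63) = 4 + 63 = 67)
(B(5)*((47 + 13) - 26) - 45)/D = (5*((47 + 13) - 26)/2 - 45)/67 = (5*(60 - 26)/2 - 45)*(1/67) = ((5/2)*34 - 45)*(1/67) = (85 - 45)*(1/67) = 40*(1/67) = 40/67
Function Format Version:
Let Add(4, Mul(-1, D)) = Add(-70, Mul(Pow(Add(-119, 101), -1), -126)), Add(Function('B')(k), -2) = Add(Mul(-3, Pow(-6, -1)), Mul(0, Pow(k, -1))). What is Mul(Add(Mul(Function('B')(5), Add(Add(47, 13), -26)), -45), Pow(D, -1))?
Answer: Rational(40, 67) ≈ 0.59702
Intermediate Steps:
Function('B')(k) = Rational(5, 2) (Function('B')(k) = Add(2, Add(Mul(-3, Pow(-6, -1)), Mul(0, Pow(k, -1)))) = Add(2, Add(Mul(-3, Rational(-1, 6)), 0)) = Add(2, Add(Rational(1, 2), 0)) = Add(2, Rational(1, 2)) = Rational(5, 2))
D = 67 (D = Add(4, Mul(-1, Add(-70, Mul(Pow(Add(-119, 101), -1), -126)))) = Add(4, Mul(-1, Add(-70, Mul(Pow(-18, -1), -126)))) = Add(4, Mul(-1, Add(-70, Mul(Rational(-1, 18), -126)))) = Add(4, Mul(-1, Add(-70, 7))) = Add(4, Mul(-1, -63)) = Add(4, 63) = 67)
Mul(Add(Mul(Function('B')(5), Add(Add(47, 13), -26)), -45), Pow(D, -1)) = Mul(Add(Mul(Rational(5, 2), Add(Add(47, 13), -26)), -45), Pow(67, -1)) = Mul(Add(Mul(Rational(5, 2), Add(60, -26)), -45), Rational(1, 67)) = Mul(Add(Mul(Rational(5, 2), 34), -45), Rational(1, 67)) = Mul(Add(85, -45), Rational(1, 67)) = Mul(40, Rational(1, 67)) = Rational(40, 67)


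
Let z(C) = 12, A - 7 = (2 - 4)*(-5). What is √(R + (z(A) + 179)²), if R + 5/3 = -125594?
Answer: 28*I*√1023/3 ≈ 298.52*I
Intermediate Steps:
A = 17 (A = 7 + (2 - 4)*(-5) = 7 - 2*(-5) = 7 + 10 = 17)
R = -376787/3 (R = -5/3 - 125594 = -376787/3 ≈ -1.2560e+5)
√(R + (z(A) + 179)²) = √(-376787/3 + (12 + 179)²) = √(-376787/3 + 191²) = √(-376787/3 + 36481) = √(-267344/3) = 28*I*√1023/3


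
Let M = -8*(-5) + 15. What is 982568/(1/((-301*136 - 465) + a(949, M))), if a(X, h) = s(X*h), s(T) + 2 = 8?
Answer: -40673402360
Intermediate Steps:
M = 55 (M = 40 + 15 = 55)
s(T) = 6 (s(T) = -2 + 8 = 6)
a(X, h) = 6
982568/(1/((-301*136 - 465) + a(949, M))) = 982568/(1/((-301*136 - 465) + 6)) = 982568/(1/((-40936 - 465) + 6)) = 982568/(1/(-41401 + 6)) = 982568/(1/(-41395)) = 982568/(-1/41395) = 982568*(-41395) = -40673402360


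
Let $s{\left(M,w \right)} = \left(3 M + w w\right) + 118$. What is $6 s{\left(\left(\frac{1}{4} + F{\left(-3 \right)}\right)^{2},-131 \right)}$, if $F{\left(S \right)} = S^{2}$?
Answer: $\frac{841713}{8} \approx 1.0521 \cdot 10^{5}$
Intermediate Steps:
$s{\left(M,w \right)} = 118 + w^{2} + 3 M$ ($s{\left(M,w \right)} = \left(3 M + w^{2}\right) + 118 = \left(w^{2} + 3 M\right) + 118 = 118 + w^{2} + 3 M$)
$6 s{\left(\left(\frac{1}{4} + F{\left(-3 \right)}\right)^{2},-131 \right)} = 6 \left(118 + \left(-131\right)^{2} + 3 \left(\frac{1}{4} + \left(-3\right)^{2}\right)^{2}\right) = 6 \left(118 + 17161 + 3 \left(\frac{1}{4} + 9\right)^{2}\right) = 6 \left(118 + 17161 + 3 \left(\frac{37}{4}\right)^{2}\right) = 6 \left(118 + 17161 + 3 \cdot \frac{1369}{16}\right) = 6 \left(118 + 17161 + \frac{4107}{16}\right) = 6 \cdot \frac{280571}{16} = \frac{841713}{8}$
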